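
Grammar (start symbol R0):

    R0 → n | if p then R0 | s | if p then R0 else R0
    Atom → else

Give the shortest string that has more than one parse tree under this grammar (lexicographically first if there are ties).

length 1: no string has ≥2 trees
length 4: no string has ≥2 trees
length 6: no string has ≥2 trees
length 7: no string has ≥2 trees
length 9: if p then if p then n else n has 2 parse trees

Two derivations of if p then if p then n else n:
  R0 ⇒ if p then R0 ⇒ if p then if p then R0 else R0 ⇒ if p then if p then n else R0 ⇒ if p then if p then n else n
  R0 ⇒ if p then R0 else R0 ⇒ if p then if p then R0 else R0 ⇒ if p then if p then n else R0 ⇒ if p then if p then n else n

if p then if p then n else n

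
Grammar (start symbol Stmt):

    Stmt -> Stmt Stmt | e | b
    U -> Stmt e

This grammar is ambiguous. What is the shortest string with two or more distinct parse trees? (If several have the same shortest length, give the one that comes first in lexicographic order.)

length 1: no string has ≥2 trees
length 2: no string has ≥2 trees
length 3: b b b has 2 parse trees

Two derivations of b b b:
  Stmt ⇒ Stmt Stmt ⇒ Stmt Stmt Stmt ⇒ b Stmt Stmt ⇒ b b Stmt ⇒ b b b
  Stmt ⇒ Stmt Stmt ⇒ b Stmt ⇒ b Stmt Stmt ⇒ b b Stmt ⇒ b b b

b b b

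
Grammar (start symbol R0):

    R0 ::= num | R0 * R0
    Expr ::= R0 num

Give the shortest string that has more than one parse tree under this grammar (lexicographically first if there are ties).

num * num * num

length 1: no string has ≥2 trees
length 3: no string has ≥2 trees
length 5: num * num * num has 2 parse trees

Two derivations of num * num * num:
  R0 ⇒ R0 * R0 ⇒ num * R0 ⇒ num * R0 * R0 ⇒ num * num * R0 ⇒ num * num * num
  R0 ⇒ R0 * R0 ⇒ R0 * R0 * R0 ⇒ num * R0 * R0 ⇒ num * num * R0 ⇒ num * num * num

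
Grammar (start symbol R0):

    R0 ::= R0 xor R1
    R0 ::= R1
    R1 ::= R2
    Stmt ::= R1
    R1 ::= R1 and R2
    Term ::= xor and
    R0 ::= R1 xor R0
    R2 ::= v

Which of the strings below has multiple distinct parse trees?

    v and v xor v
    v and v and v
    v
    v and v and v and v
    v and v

v and v xor v

v and v xor v: 2 trees
v and v and v: 1 tree
v: 1 tree
v and v and v and v: 1 tree
v and v: 1 tree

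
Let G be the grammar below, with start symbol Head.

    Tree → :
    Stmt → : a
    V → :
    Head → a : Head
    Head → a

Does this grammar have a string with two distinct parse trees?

Unambiguous

(Stmt, Tree, V are unreachable from Head, so their rules don't affect L(Head).) Right-recursive list with a separator: after each atom, whether the separator follows determines the rule. One parse per string.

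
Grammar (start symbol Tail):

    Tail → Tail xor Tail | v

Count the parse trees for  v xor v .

Parse trees for v xor v:
  [Tail [Tail v] xor [Tail v]]

1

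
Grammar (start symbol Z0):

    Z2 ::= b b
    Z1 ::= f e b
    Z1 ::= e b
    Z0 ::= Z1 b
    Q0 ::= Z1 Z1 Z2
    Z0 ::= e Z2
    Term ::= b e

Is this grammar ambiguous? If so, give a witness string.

Ambiguous

Witness: e b b

Derivation 1: Z0 ⇒ Z1 b ⇒ e b b
Derivation 2: Z0 ⇒ e Z2 ⇒ e b b

Two distinct leftmost derivations for the same string.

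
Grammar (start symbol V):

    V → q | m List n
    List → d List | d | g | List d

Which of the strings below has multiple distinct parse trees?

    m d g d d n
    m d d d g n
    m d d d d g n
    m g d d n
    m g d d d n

m d g d d n: 3 trees
m d d d g n: 1 tree
m d d d d g n: 1 tree
m g d d n: 1 tree
m g d d d n: 1 tree

m d g d d n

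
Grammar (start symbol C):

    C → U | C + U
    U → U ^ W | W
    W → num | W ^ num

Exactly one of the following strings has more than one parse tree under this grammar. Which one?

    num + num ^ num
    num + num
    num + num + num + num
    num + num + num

num + num ^ num: 2 trees
num + num: 1 tree
num + num + num + num: 1 tree
num + num + num: 1 tree

num + num ^ num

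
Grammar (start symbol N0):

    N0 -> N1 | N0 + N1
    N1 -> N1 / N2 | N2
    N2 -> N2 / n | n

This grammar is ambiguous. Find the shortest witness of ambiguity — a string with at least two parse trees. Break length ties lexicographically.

length 1: no string has ≥2 trees
length 3: n / n has 2 parse trees

Two derivations of n / n:
  N0 ⇒ N1 ⇒ N1 / N2 ⇒ N2 / N2 ⇒ n / N2 ⇒ n / n
  N0 ⇒ N1 ⇒ N2 ⇒ N2 / n ⇒ n / n

n / n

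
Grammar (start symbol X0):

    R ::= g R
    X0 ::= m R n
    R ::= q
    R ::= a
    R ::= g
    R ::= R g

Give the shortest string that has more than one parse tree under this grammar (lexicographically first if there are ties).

m g g n

length 3: no string has ≥2 trees
length 4: m g g n has 2 parse trees

Two derivations of m g g n:
  X0 ⇒ m R n ⇒ m g R n ⇒ m g g n
  X0 ⇒ m R n ⇒ m R g n ⇒ m g g n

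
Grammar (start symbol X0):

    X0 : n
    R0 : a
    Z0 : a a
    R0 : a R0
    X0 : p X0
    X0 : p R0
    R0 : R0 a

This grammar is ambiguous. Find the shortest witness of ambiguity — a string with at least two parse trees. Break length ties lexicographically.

length 1: no string has ≥2 trees
length 2: no string has ≥2 trees
length 3: p a a has 2 parse trees

Two derivations of p a a:
  X0 ⇒ p R0 ⇒ p a R0 ⇒ p a a
  X0 ⇒ p R0 ⇒ p R0 a ⇒ p a a

p a a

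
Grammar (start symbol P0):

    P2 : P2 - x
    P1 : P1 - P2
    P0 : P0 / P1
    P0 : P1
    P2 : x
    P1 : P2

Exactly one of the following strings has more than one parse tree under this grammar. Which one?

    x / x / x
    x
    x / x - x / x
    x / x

x / x - x / x

x / x / x: 1 tree
x: 1 tree
x / x - x / x: 2 trees
x / x: 1 tree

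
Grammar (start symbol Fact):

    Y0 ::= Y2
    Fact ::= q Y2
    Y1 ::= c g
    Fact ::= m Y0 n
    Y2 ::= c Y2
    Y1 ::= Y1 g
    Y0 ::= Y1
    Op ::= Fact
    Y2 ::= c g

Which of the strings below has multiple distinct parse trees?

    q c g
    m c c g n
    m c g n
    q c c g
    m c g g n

m c g n

q c g: 1 tree
m c c g n: 1 tree
m c g n: 2 trees
q c c g: 1 tree
m c g g n: 1 tree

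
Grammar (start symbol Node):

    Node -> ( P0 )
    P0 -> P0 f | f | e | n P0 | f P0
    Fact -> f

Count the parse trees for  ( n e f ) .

Parse trees for ( n e f ):
  [Node ( [P0 [P0 n [P0 e]] f] )]
  [Node ( [P0 n [P0 [P0 e] f]] )]

2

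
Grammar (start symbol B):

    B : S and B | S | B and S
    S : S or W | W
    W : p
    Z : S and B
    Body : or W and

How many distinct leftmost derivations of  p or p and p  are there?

Parse trees for p or p and p:
  [B [S [S [W p]] or [W p]] and [B [S [W p]]]]
  [B [B [S [S [W p]] or [W p]]] and [S [W p]]]

2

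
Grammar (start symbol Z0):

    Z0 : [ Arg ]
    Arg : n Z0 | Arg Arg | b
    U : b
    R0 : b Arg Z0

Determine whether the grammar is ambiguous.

Witness: [ b b b ]

Derivation 1: Z0 ⇒ [ Arg ] ⇒ [ Arg Arg ] ⇒ [ Arg Arg Arg ] ⇒ [ b Arg Arg ] ⇒ [ b b Arg ] ⇒ [ b b b ]
Derivation 2: Z0 ⇒ [ Arg ] ⇒ [ Arg Arg ] ⇒ [ b Arg ] ⇒ [ b Arg Arg ] ⇒ [ b b Arg ] ⇒ [ b b b ]

Two distinct leftmost derivations for the same string.

Ambiguous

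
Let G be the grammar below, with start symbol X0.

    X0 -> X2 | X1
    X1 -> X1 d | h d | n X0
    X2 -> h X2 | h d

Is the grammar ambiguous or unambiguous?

Ambiguous

Witness: h d

Derivation 1: X0 ⇒ X2 ⇒ h d
Derivation 2: X0 ⇒ X1 ⇒ h d

Two distinct leftmost derivations for the same string.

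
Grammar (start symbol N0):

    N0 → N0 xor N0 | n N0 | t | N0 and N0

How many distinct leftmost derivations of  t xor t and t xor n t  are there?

Parse trees for t xor t and t xor n t:
  [N0 [N0 t] xor [N0 [N0 [N0 t] and [N0 t]] xor [N0 n [N0 t]]]]
  [N0 [N0 t] xor [N0 [N0 t] and [N0 [N0 t] xor [N0 n [N0 t]]]]]
  [N0 [N0 [N0 t] xor [N0 [N0 t] and [N0 t]]] xor [N0 n [N0 t]]]
  [N0 [N0 [N0 [N0 t] xor [N0 t]] and [N0 t]] xor [N0 n [N0 t]]]
  [N0 [N0 [N0 t] xor [N0 t]] and [N0 [N0 t] xor [N0 n [N0 t]]]]

5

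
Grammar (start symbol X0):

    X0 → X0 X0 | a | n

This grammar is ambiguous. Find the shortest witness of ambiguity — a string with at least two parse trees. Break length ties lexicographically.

length 1: no string has ≥2 trees
length 2: no string has ≥2 trees
length 3: a a a has 2 parse trees

Two derivations of a a a:
  X0 ⇒ X0 X0 ⇒ X0 X0 X0 ⇒ a X0 X0 ⇒ a a X0 ⇒ a a a
  X0 ⇒ X0 X0 ⇒ a X0 ⇒ a X0 X0 ⇒ a a X0 ⇒ a a a

a a a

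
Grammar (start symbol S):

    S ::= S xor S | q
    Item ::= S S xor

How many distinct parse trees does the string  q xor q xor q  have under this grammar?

Parse trees for q xor q xor q:
  [S [S q] xor [S [S q] xor [S q]]]
  [S [S [S q] xor [S q]] xor [S q]]

2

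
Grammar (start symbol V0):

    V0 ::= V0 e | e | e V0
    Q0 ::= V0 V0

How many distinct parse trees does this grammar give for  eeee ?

8

Parse trees for eeee:
  [V0 [V0 [V0 [V0 e] e] e] e]
  [V0 [V0 [V0 e [V0 e]] e] e]
  [V0 [V0 e [V0 [V0 e] e]] e]
  [V0 [V0 e [V0 e [V0 e]]] e]
  [V0 e [V0 [V0 [V0 e] e] e]]
  [V0 e [V0 [V0 e [V0 e]] e]]
  [V0 e [V0 e [V0 [V0 e] e]]]
  [V0 e [V0 e [V0 e [V0 e]]]]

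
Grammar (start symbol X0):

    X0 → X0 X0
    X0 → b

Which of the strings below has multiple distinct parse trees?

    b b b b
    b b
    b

b b b b

b b b b: 5 trees
b b: 1 tree
b: 1 tree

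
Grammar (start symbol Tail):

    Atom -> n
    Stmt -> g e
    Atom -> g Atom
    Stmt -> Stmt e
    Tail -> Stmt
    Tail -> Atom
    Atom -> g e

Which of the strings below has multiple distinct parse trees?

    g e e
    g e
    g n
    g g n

g e e: 1 tree
g e: 2 trees
g n: 1 tree
g g n: 1 tree

g e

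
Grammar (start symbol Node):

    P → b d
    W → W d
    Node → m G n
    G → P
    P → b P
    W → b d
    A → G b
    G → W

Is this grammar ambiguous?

Witness: m b d n

Derivation 1: Node ⇒ m G n ⇒ m P n ⇒ m b d n
Derivation 2: Node ⇒ m G n ⇒ m W n ⇒ m b d n

Two distinct leftmost derivations for the same string.

Ambiguous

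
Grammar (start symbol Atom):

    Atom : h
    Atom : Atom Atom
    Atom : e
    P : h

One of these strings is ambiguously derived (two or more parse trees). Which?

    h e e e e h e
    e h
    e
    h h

h e e e e h e

h e e e e h e: 132 trees
e h: 1 tree
e: 1 tree
h h: 1 tree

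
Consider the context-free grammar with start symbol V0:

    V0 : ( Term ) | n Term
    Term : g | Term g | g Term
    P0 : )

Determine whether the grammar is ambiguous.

Ambiguous

Witness: n g g

Derivation 1: V0 ⇒ n Term ⇒ n Term g ⇒ n g g
Derivation 2: V0 ⇒ n Term ⇒ n g Term ⇒ n g g

Two distinct leftmost derivations for the same string.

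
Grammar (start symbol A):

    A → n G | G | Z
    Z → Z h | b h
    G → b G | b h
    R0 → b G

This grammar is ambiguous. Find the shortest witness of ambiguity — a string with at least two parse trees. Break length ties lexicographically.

length 2: b h has 2 parse trees

Two derivations of b h:
  A ⇒ G ⇒ b h
  A ⇒ Z ⇒ b h

b h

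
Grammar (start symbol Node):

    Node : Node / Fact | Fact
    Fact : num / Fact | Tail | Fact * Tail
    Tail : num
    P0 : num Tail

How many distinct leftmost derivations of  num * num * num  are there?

1

Parse trees for num * num * num:
  [Node [Fact [Fact [Fact [Tail num]] * [Tail num]] * [Tail num]]]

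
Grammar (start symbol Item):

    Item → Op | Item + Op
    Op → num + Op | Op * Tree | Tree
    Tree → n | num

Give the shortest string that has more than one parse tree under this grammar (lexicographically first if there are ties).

length 1: no string has ≥2 trees
length 3: num + n has 2 parse trees

Two derivations of num + n:
  Item ⇒ Op ⇒ num + Op ⇒ num + Tree ⇒ num + n
  Item ⇒ Item + Op ⇒ Op + Op ⇒ Tree + Op ⇒ num + Op ⇒ num + Tree ⇒ num + n

num + n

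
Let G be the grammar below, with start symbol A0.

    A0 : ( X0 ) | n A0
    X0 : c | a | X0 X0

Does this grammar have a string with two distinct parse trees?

Witness: ( a a a )

Derivation 1: A0 ⇒ ( X0 ) ⇒ ( X0 X0 ) ⇒ ( a X0 ) ⇒ ( a X0 X0 ) ⇒ ( a a X0 ) ⇒ ( a a a )
Derivation 2: A0 ⇒ ( X0 ) ⇒ ( X0 X0 ) ⇒ ( X0 X0 X0 ) ⇒ ( a X0 X0 ) ⇒ ( a a X0 ) ⇒ ( a a a )

Two distinct leftmost derivations for the same string.

Ambiguous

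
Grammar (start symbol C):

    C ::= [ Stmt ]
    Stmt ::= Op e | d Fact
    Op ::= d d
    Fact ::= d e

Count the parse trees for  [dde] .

2

Parse trees for [dde]:
  [C [ [Stmt [Op d d] e] ]]
  [C [ [Stmt d [Fact d e]] ]]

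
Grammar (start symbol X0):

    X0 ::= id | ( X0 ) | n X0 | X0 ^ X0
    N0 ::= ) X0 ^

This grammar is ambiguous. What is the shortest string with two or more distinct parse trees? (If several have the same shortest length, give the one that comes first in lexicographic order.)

length 1: no string has ≥2 trees
length 2: no string has ≥2 trees
length 3: no string has ≥2 trees
length 4: n id ^ id has 2 parse trees

Two derivations of n id ^ id:
  X0 ⇒ n X0 ⇒ n X0 ^ X0 ⇒ n id ^ X0 ⇒ n id ^ id
  X0 ⇒ X0 ^ X0 ⇒ n X0 ^ X0 ⇒ n id ^ X0 ⇒ n id ^ id

n id ^ id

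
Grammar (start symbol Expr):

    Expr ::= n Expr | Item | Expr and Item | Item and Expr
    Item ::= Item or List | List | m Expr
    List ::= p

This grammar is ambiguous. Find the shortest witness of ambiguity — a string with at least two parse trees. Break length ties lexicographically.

p and p

length 1: no string has ≥2 trees
length 2: no string has ≥2 trees
length 3: p and p has 2 parse trees

Two derivations of p and p:
  Expr ⇒ Expr and Item ⇒ Item and Item ⇒ List and Item ⇒ p and Item ⇒ p and List ⇒ p and p
  Expr ⇒ Item and Expr ⇒ List and Expr ⇒ p and Expr ⇒ p and Item ⇒ p and List ⇒ p and p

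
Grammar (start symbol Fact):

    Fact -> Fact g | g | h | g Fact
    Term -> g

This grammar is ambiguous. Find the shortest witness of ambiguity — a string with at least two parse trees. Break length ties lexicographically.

length 1: no string has ≥2 trees
length 2: g g has 2 parse trees

Two derivations of g g:
  Fact ⇒ Fact g ⇒ g g
  Fact ⇒ g Fact ⇒ g g

g g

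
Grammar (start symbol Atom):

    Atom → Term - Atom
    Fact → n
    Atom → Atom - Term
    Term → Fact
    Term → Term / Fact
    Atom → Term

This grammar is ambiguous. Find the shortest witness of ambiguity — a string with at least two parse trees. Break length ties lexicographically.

length 1: no string has ≥2 trees
length 3: n - n has 2 parse trees

Two derivations of n - n:
  Atom ⇒ Term - Atom ⇒ Fact - Atom ⇒ n - Atom ⇒ n - Term ⇒ n - Fact ⇒ n - n
  Atom ⇒ Atom - Term ⇒ Term - Term ⇒ Fact - Term ⇒ n - Term ⇒ n - Fact ⇒ n - n

n - n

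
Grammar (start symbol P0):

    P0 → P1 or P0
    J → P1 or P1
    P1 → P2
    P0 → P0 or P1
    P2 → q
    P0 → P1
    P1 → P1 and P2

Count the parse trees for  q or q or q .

4

Parse trees for q or q or q:
  [P0 [P1 [P2 q]] or [P0 [P1 [P2 q]] or [P0 [P1 [P2 q]]]]]
  [P0 [P1 [P2 q]] or [P0 [P0 [P1 [P2 q]]] or [P1 [P2 q]]]]
  [P0 [P0 [P1 [P2 q]] or [P0 [P1 [P2 q]]]] or [P1 [P2 q]]]
  [P0 [P0 [P0 [P1 [P2 q]]] or [P1 [P2 q]]] or [P1 [P2 q]]]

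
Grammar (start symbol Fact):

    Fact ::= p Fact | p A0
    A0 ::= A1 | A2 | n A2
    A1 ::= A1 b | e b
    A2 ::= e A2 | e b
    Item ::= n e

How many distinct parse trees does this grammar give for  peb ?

Parse trees for peb:
  [Fact p [A0 [A1 e b]]]
  [Fact p [A0 [A2 e b]]]

2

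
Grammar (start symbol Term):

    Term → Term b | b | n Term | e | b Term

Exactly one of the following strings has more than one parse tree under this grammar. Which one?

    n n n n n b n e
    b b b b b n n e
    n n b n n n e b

n n n n n b n e: 1 tree
b b b b b n n e: 1 tree
n n b n n n e b: 7 trees

n n b n n n e b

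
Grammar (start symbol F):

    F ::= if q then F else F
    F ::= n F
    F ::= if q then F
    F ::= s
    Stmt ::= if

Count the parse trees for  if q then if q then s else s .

2

Parse trees for if q then if q then s else s:
  [F if q then [F if q then [F s]] else [F s]]
  [F if q then [F if q then [F s] else [F s]]]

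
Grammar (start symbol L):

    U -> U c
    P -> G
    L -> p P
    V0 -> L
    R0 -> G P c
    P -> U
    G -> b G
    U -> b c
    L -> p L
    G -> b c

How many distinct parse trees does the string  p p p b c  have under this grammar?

2

Parse trees for p p p b c:
  [L p [L p [L p [P [G b c]]]]]
  [L p [L p [L p [P [U b c]]]]]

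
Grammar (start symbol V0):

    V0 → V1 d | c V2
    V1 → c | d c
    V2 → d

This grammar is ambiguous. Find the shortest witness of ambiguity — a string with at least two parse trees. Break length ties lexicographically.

c d

length 2: c d has 2 parse trees

Two derivations of c d:
  V0 ⇒ V1 d ⇒ c d
  V0 ⇒ c V2 ⇒ c d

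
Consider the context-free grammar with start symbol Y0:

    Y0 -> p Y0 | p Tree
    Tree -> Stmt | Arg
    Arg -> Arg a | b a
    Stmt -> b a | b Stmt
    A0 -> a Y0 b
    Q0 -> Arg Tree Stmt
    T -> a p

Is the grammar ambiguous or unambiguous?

Witness: p b a

Derivation 1: Y0 ⇒ p Tree ⇒ p Stmt ⇒ p b a
Derivation 2: Y0 ⇒ p Tree ⇒ p Arg ⇒ p b a

Two distinct leftmost derivations for the same string.

Ambiguous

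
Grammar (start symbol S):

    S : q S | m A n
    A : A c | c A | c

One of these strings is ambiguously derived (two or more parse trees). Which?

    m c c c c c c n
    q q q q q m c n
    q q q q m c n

m c c c c c c n: 32 trees
q q q q q m c n: 1 tree
q q q q m c n: 1 tree

m c c c c c c n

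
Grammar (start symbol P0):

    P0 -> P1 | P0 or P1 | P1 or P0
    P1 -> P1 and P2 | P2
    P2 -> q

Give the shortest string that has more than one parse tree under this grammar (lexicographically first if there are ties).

length 1: no string has ≥2 trees
length 3: q or q has 2 parse trees

Two derivations of q or q:
  P0 ⇒ P0 or P1 ⇒ P1 or P1 ⇒ P2 or P1 ⇒ q or P1 ⇒ q or P2 ⇒ q or q
  P0 ⇒ P1 or P0 ⇒ P2 or P0 ⇒ q or P0 ⇒ q or P1 ⇒ q or P2 ⇒ q or q

q or q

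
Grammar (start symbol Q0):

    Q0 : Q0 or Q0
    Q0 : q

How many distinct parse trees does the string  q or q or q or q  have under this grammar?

Parse trees for q or q or q or q:
  [Q0 [Q0 q] or [Q0 [Q0 q] or [Q0 [Q0 q] or [Q0 q]]]]
  [Q0 [Q0 q] or [Q0 [Q0 [Q0 q] or [Q0 q]] or [Q0 q]]]
  [Q0 [Q0 [Q0 q] or [Q0 q]] or [Q0 [Q0 q] or [Q0 q]]]
  [Q0 [Q0 [Q0 q] or [Q0 [Q0 q] or [Q0 q]]] or [Q0 q]]
  [Q0 [Q0 [Q0 [Q0 q] or [Q0 q]] or [Q0 q]] or [Q0 q]]

5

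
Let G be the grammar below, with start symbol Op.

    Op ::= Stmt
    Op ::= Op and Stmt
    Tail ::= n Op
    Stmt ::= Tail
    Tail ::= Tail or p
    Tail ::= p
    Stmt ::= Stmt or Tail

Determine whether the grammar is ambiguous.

Ambiguous

Witness: p or p

Derivation 1: Op ⇒ Stmt ⇒ Tail ⇒ Tail or p ⇒ p or p
Derivation 2: Op ⇒ Stmt ⇒ Stmt or Tail ⇒ Tail or Tail ⇒ p or Tail ⇒ p or p

Two distinct leftmost derivations for the same string.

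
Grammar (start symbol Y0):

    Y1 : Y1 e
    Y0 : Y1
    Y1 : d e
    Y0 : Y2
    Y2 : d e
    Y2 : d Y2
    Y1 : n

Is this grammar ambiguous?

Witness: d e

Derivation 1: Y0 ⇒ Y1 ⇒ d e
Derivation 2: Y0 ⇒ Y2 ⇒ d e

Two distinct leftmost derivations for the same string.

Ambiguous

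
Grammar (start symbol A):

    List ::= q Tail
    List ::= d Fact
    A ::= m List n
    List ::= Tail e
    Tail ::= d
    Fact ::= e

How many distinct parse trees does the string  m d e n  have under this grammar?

Parse trees for m d e n:
  [A m [List d [Fact e]] n]
  [A m [List [Tail d] e] n]

2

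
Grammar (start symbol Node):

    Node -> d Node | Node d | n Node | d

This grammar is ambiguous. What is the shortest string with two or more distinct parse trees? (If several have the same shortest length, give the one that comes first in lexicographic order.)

d d

length 1: no string has ≥2 trees
length 2: d d has 2 parse trees

Two derivations of d d:
  Node ⇒ d Node ⇒ d d
  Node ⇒ Node d ⇒ d d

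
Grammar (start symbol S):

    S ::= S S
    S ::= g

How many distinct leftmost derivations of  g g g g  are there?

Parse trees for g g g g:
  [S [S g] [S [S g] [S [S g] [S g]]]]
  [S [S g] [S [S [S g] [S g]] [S g]]]
  [S [S [S g] [S g]] [S [S g] [S g]]]
  [S [S [S g] [S [S g] [S g]]] [S g]]
  [S [S [S [S g] [S g]] [S g]] [S g]]

5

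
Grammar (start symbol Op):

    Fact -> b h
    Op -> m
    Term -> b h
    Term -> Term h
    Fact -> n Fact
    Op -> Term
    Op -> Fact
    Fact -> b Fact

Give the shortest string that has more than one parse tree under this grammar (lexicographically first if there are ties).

b h

length 1: no string has ≥2 trees
length 2: b h has 2 parse trees

Two derivations of b h:
  Op ⇒ Term ⇒ b h
  Op ⇒ Fact ⇒ b h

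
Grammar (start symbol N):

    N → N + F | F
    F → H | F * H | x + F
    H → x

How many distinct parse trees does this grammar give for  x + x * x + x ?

3

Parse trees for x + x * x + x:
  [N [N [N [F [H x]]] + [F [F [H x]] * [H x]]] + [F [H x]]]
  [N [N [F [F x + [F [H x]]] * [H x]]] + [F [H x]]]
  [N [N [F x + [F [F [H x]] * [H x]]]] + [F [H x]]]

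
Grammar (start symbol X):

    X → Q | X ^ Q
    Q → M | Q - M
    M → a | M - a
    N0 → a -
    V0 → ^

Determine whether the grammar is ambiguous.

Ambiguous

Witness: a - a

Derivation 1: X ⇒ Q ⇒ M ⇒ M - a ⇒ a - a
Derivation 2: X ⇒ Q ⇒ Q - M ⇒ M - M ⇒ a - M ⇒ a - a

Two distinct leftmost derivations for the same string.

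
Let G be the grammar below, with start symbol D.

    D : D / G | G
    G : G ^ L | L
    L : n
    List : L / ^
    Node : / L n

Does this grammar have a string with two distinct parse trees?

(List, Node are unreachable from D, so their rules don't affect L(D).) D → D / G | G  ;  G → G ^ L | L  — a left-associative chain with L at the bottom. Each string factors uniquely by precedence.

Unambiguous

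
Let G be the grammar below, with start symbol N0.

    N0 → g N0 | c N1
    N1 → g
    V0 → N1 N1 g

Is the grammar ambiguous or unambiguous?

Unambiguous

(V0 is unreachable from N0, so its rules don't affect L(N0).) Restricted to the reachable nonterminals, every rule has the form A → t or A → t B, and no two rules for the same A share a first terminal. The grammar encodes a DFA — one run per string.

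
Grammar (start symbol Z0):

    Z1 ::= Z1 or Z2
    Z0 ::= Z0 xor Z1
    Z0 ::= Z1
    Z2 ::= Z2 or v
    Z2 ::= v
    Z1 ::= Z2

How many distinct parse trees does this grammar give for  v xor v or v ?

Parse trees for v xor v or v:
  [Z0 [Z0 [Z1 [Z2 v]]] xor [Z1 [Z1 [Z2 v]] or [Z2 v]]]
  [Z0 [Z0 [Z1 [Z2 v]]] xor [Z1 [Z2 [Z2 v] or v]]]

2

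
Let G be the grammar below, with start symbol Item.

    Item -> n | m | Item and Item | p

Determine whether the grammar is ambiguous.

Ambiguous

Witness: m and m and m

Derivation 1: Item ⇒ Item and Item ⇒ m and Item ⇒ m and Item and Item ⇒ m and m and Item ⇒ m and m and m
Derivation 2: Item ⇒ Item and Item ⇒ Item and Item and Item ⇒ m and Item and Item ⇒ m and m and Item ⇒ m and m and m

Two distinct leftmost derivations for the same string.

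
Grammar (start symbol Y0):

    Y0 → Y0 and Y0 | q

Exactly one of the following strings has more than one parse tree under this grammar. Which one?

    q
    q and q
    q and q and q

q: 1 tree
q and q: 1 tree
q and q and q: 2 trees

q and q and q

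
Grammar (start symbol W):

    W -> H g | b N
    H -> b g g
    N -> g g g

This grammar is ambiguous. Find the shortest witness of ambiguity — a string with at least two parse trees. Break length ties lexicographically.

b g g g

length 4: b g g g has 2 parse trees

Two derivations of b g g g:
  W ⇒ H g ⇒ b g g g
  W ⇒ b N ⇒ b g g g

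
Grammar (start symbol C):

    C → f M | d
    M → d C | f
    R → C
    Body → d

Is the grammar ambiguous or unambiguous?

(R, Body are unreachable from C, so their rules don't affect L(C).) Each reachable nonterminal has at most one production per leading terminal, and all productions are right-linear; the derivation is determined token-by-token.

Unambiguous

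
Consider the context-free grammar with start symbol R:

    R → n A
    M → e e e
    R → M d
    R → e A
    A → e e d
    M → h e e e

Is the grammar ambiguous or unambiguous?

Witness: e e e d

Derivation 1: R ⇒ M d ⇒ e e e d
Derivation 2: R ⇒ e A ⇒ e e e d

Two distinct leftmost derivations for the same string.

Ambiguous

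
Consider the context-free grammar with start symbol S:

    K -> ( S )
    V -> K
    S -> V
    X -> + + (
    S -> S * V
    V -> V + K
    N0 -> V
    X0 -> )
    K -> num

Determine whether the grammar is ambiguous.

(N0, X, X0 are unreachable from S, so their rules don't affect L(S).) The grammar is stratified — S handles '*' (left-recursive), V handles '+', K atoms. Each operator has a fixed associativity and precedence level, so every string has one parse.

Unambiguous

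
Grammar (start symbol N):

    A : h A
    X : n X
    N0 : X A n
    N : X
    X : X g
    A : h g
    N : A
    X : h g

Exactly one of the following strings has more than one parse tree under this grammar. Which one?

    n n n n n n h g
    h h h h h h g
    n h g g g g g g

n h g g g g g g

n n n n n n h g: 1 tree
h h h h h h g: 1 tree
n h g g g g g g: 6 trees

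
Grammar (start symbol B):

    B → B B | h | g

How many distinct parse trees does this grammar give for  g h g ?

2

Parse trees for g h g:
  [B [B g] [B [B h] [B g]]]
  [B [B [B g] [B h]] [B g]]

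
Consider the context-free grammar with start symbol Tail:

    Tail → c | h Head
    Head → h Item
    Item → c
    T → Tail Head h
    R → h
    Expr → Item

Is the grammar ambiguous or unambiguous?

(T, R, Expr are unreachable from Tail, so their rules don't affect L(Tail).) Restricted to the reachable nonterminals, every rule has the form A → t or A → t B, and no two rules for the same A share a first terminal. The grammar encodes a DFA — one run per string.

Unambiguous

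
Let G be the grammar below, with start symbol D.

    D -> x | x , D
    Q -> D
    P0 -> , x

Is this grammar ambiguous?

Unambiguous

(Q, P0 are unreachable from D, so their rules don't affect L(D).) The reachable grammar is A → atom sep A | atom. Each atom is followed by either the separator (recurse) or end-of-string (stop) — no choice point.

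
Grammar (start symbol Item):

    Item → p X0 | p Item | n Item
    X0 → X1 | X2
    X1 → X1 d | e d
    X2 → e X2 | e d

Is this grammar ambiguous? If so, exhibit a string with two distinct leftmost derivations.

Ambiguous

Witness: p e d

Derivation 1: Item ⇒ p X0 ⇒ p X1 ⇒ p e d
Derivation 2: Item ⇒ p X0 ⇒ p X2 ⇒ p e d

Two distinct leftmost derivations for the same string.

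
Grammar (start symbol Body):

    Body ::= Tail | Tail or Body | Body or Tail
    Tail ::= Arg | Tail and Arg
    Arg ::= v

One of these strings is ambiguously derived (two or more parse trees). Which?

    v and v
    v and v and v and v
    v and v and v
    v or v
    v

v or v

v and v: 1 tree
v and v and v and v: 1 tree
v and v and v: 1 tree
v or v: 2 trees
v: 1 tree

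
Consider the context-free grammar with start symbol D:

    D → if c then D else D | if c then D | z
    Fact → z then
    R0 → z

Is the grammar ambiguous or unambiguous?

Ambiguous

Witness: if c then if c then z else z

Derivation 1: D ⇒ if c then D else D ⇒ if c then if c then D else D ⇒ if c then if c then z else D ⇒ if c then if c then z else z
Derivation 2: D ⇒ if c then D ⇒ if c then if c then D else D ⇒ if c then if c then z else D ⇒ if c then if c then z else z

Two distinct leftmost derivations for the same string.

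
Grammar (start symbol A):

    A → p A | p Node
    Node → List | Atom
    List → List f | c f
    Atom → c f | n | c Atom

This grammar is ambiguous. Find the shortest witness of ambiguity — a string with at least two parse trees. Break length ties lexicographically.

length 2: no string has ≥2 trees
length 3: p c f has 2 parse trees

Two derivations of p c f:
  A ⇒ p Node ⇒ p List ⇒ p c f
  A ⇒ p Node ⇒ p Atom ⇒ p c f

p c f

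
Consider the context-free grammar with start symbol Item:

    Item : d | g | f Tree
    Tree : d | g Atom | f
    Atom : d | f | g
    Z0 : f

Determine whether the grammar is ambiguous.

(Z0 is unreachable from Item, so its rules don't affect L(Item).) Restricted to the reachable nonterminals, every rule has the form A → t or A → t B, and no two rules for the same A share a first terminal. The grammar encodes a DFA — one run per string.

Unambiguous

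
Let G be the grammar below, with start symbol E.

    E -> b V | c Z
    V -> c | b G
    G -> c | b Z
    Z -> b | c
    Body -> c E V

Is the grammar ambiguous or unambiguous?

Only E, V, G, Z are reachable from E; ignoring the rest: The reachable rules are right-linear with at most one rule per (nonterminal, next-terminal) pair. Each input token forces the next rule, so parsing is deterministic.

Unambiguous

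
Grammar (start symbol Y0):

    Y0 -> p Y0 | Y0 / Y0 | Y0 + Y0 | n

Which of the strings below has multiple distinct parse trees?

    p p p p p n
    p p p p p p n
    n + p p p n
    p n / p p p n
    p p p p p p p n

p p p p p n: 1 tree
p p p p p p n: 1 tree
n + p p p n: 1 tree
p n / p p p n: 2 trees
p p p p p p p n: 1 tree

p n / p p p n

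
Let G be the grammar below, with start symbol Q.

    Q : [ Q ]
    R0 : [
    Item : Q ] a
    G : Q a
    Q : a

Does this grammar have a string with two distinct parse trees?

Unambiguous

(R0, G, Item are unreachable from Q, so their rules don't affect L(Q).) L(Q) is { openⁿ atom closeⁿ : n ≥ 0 }. The bracket depth fixes n, and the derivation is forced at every step.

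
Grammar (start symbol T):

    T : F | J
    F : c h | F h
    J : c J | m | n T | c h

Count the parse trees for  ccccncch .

Parse trees for ccccncch:
  [T [J c [J c [J c [J c [J n [T [J c [J c h]]]]]]]]]

1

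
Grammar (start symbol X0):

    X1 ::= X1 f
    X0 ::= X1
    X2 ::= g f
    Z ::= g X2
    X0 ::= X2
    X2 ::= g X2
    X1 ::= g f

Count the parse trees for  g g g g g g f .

Parse trees for g g g g g g f:
  [X0 [X2 g [X2 g [X2 g [X2 g [X2 g [X2 g f]]]]]]]

1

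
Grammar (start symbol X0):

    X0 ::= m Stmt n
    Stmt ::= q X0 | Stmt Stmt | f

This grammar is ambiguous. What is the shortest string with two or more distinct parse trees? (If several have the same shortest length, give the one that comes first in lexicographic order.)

length 3: no string has ≥2 trees
length 4: no string has ≥2 trees
length 5: m f f f n has 2 parse trees

Two derivations of m f f f n:
  X0 ⇒ m Stmt n ⇒ m Stmt Stmt n ⇒ m Stmt Stmt Stmt n ⇒ m f Stmt Stmt n ⇒ m f f Stmt n ⇒ m f f f n
  X0 ⇒ m Stmt n ⇒ m Stmt Stmt n ⇒ m f Stmt n ⇒ m f Stmt Stmt n ⇒ m f f Stmt n ⇒ m f f f n

m f f f n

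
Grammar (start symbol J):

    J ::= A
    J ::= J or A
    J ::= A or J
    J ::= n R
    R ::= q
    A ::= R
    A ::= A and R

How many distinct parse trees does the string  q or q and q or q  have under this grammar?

4

Parse trees for q or q and q or q:
  [J [J [J [A [R q]]] or [A [A [R q]] and [R q]]] or [A [R q]]]
  [J [J [A [R q]] or [J [A [A [R q]] and [R q]]]] or [A [R q]]]
  [J [A [R q]] or [J [J [A [A [R q]] and [R q]]] or [A [R q]]]]
  [J [A [R q]] or [J [A [A [R q]] and [R q]] or [J [A [R q]]]]]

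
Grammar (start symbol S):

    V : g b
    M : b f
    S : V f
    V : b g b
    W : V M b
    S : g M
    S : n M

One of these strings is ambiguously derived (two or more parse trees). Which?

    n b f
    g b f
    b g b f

g b f

n b f: 1 tree
g b f: 2 trees
b g b f: 1 tree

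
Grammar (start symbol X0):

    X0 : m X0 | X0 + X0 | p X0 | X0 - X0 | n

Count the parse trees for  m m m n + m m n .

4

Parse trees for m m m n + m m n:
  [X0 m [X0 m [X0 m [X0 [X0 n] + [X0 m [X0 m [X0 n]]]]]]]
  [X0 m [X0 m [X0 [X0 m [X0 n]] + [X0 m [X0 m [X0 n]]]]]]
  [X0 m [X0 [X0 m [X0 m [X0 n]]] + [X0 m [X0 m [X0 n]]]]]
  [X0 [X0 m [X0 m [X0 m [X0 n]]]] + [X0 m [X0 m [X0 n]]]]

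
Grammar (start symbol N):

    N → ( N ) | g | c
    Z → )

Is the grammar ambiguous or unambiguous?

(Z is unreachable from N, so its rules don't affect L(N).) Each string is a nest of matched brackets around a single atom. An opening bracket forces the recursive rule; an atom forces the base rule.

Unambiguous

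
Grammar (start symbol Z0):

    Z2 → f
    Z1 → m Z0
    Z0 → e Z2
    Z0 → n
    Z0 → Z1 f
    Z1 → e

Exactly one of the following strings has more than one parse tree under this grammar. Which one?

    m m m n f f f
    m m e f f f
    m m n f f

m m m n f f f: 1 tree
m m e f f f: 2 trees
m m n f f: 1 tree

m m e f f f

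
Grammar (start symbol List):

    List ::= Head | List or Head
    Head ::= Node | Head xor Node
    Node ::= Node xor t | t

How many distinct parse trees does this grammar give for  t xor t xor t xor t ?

8

Parse trees for t xor t xor t xor t:
  [List [Head [Node [Node [Node [Node t] xor t] xor t] xor t]]]
  [List [Head [Head [Node t]] xor [Node [Node [Node t] xor t] xor t]]]
  [List [Head [Head [Node [Node t] xor t]] xor [Node [Node t] xor t]]]
  [List [Head [Head [Head [Node t]] xor [Node t]] xor [Node [Node t] xor t]]]
  [List [Head [Head [Node [Node [Node t] xor t] xor t]] xor [Node t]]]
  [List [Head [Head [Head [Node t]] xor [Node [Node t] xor t]] xor [Node t]]]
  [List [Head [Head [Head [Node [Node t] xor t]] xor [Node t]] xor [Node t]]]
  [List [Head [Head [Head [Head [Node t]] xor [Node t]] xor [Node t]] xor [Node t]]]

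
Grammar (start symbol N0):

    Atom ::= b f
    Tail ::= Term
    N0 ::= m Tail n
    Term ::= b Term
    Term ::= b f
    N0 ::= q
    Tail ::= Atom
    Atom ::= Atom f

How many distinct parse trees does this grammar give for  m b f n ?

Parse trees for m b f n:
  [N0 m [Tail [Term b f]] n]
  [N0 m [Tail [Atom b f]] n]

2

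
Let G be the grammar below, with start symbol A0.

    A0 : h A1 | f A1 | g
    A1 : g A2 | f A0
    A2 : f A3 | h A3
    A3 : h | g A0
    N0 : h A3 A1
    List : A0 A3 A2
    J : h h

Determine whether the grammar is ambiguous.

Only A0, A1, A2, A3 are reachable from A0; ignoring the rest: Restricted to the reachable nonterminals, every rule has the form A → t or A → t B, and no two rules for the same A share a first terminal. The grammar encodes a DFA — one run per string.

Unambiguous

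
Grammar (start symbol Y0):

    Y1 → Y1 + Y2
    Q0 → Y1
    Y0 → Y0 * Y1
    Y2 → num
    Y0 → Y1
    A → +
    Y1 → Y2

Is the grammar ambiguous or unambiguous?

Only Y0, Y1, Y2 are reachable from Y0; ignoring the rest: The grammar is stratified — Y0 handles '*' (left-recursive), Y1 handles '+', Y2 atoms. Each operator has a fixed associativity and precedence level, so every string has one parse.

Unambiguous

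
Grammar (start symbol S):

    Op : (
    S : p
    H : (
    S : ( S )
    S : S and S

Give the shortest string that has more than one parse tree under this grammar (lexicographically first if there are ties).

p and p and p

length 1: no string has ≥2 trees
length 3: no string has ≥2 trees
length 5: p and p and p has 2 parse trees

Two derivations of p and p and p:
  S ⇒ S and S ⇒ p and S ⇒ p and S and S ⇒ p and p and S ⇒ p and p and p
  S ⇒ S and S ⇒ S and S and S ⇒ p and S and S ⇒ p and p and S ⇒ p and p and p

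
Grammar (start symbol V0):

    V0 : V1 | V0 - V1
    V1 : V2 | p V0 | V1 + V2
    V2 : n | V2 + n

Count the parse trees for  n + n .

Parse trees for n + n:
  [V0 [V1 [V2 [V2 n] + n]]]
  [V0 [V1 [V1 [V2 n]] + [V2 n]]]

2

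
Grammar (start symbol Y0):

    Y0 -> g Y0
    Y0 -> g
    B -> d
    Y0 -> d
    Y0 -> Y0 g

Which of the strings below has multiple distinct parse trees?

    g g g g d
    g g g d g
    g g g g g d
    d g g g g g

g g g d g

g g g g d: 1 tree
g g g d g: 4 trees
g g g g g d: 1 tree
d g g g g g: 1 tree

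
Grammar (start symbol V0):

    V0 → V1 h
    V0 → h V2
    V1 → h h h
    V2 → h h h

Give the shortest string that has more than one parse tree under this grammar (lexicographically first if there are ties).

length 4: h h h h has 2 parse trees

Two derivations of h h h h:
  V0 ⇒ V1 h ⇒ h h h h
  V0 ⇒ h V2 ⇒ h h h h

h h h h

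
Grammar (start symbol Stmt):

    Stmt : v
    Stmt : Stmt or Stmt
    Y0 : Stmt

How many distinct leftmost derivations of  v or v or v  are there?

2

Parse trees for v or v or v:
  [Stmt [Stmt v] or [Stmt [Stmt v] or [Stmt v]]]
  [Stmt [Stmt [Stmt v] or [Stmt v]] or [Stmt v]]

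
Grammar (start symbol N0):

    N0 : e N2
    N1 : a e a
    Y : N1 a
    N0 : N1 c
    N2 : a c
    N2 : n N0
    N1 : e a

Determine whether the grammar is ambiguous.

Witness: e a c

Derivation 1: N0 ⇒ e N2 ⇒ e a c
Derivation 2: N0 ⇒ N1 c ⇒ e a c

Two distinct leftmost derivations for the same string.

Ambiguous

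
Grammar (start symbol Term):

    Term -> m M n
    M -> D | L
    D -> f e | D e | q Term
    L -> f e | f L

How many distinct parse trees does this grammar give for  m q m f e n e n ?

2

Parse trees for m q m f e n e n:
  [Term m [M [D [D q [Term m [M [D f e]] n]] e]] n]
  [Term m [M [D [D q [Term m [M [L f e]] n]] e]] n]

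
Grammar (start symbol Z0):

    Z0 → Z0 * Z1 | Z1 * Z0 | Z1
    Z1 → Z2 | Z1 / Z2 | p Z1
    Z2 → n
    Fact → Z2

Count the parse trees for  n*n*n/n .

4

Parse trees for n*n*n/n:
  [Z0 [Z0 [Z0 [Z1 [Z2 n]]] * [Z1 [Z2 n]]] * [Z1 [Z1 [Z2 n]] / [Z2 n]]]
  [Z0 [Z0 [Z1 [Z2 n]] * [Z0 [Z1 [Z2 n]]]] * [Z1 [Z1 [Z2 n]] / [Z2 n]]]
  [Z0 [Z1 [Z2 n]] * [Z0 [Z0 [Z1 [Z2 n]]] * [Z1 [Z1 [Z2 n]] / [Z2 n]]]]
  [Z0 [Z1 [Z2 n]] * [Z0 [Z1 [Z2 n]] * [Z0 [Z1 [Z1 [Z2 n]] / [Z2 n]]]]]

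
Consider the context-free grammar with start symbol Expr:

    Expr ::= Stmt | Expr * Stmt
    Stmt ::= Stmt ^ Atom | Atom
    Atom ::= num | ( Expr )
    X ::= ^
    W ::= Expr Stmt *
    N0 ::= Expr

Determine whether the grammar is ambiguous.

(X, W, N0 are unreachable from Expr, so their rules don't affect L(Expr).) The grammar is stratified — Expr handles '*' (left-recursive), Stmt handles '^', Atom atoms. Each operator has a fixed associativity and precedence level, so every string has one parse.

Unambiguous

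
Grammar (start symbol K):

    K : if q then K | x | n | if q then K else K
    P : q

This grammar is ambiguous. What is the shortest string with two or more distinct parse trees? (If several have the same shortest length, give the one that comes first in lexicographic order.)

if q then if q then n else n

length 1: no string has ≥2 trees
length 4: no string has ≥2 trees
length 6: no string has ≥2 trees
length 7: no string has ≥2 trees
length 9: if q then if q then n else n has 2 parse trees

Two derivations of if q then if q then n else n:
  K ⇒ if q then K ⇒ if q then if q then K else K ⇒ if q then if q then n else K ⇒ if q then if q then n else n
  K ⇒ if q then K else K ⇒ if q then if q then K else K ⇒ if q then if q then n else K ⇒ if q then if q then n else n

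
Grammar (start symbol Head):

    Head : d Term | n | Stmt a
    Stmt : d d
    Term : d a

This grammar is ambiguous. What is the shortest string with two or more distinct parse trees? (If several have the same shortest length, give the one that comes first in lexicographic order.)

d d a

length 1: no string has ≥2 trees
length 3: d d a has 2 parse trees

Two derivations of d d a:
  Head ⇒ d Term ⇒ d d a
  Head ⇒ Stmt a ⇒ d d a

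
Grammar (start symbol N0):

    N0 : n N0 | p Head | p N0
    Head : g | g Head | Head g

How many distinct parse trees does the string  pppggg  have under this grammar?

4

Parse trees for pppggg:
  [N0 p [N0 p [N0 p [Head g [Head g [Head g]]]]]]
  [N0 p [N0 p [N0 p [Head g [Head [Head g] g]]]]]
  [N0 p [N0 p [N0 p [Head [Head g [Head g]] g]]]]
  [N0 p [N0 p [N0 p [Head [Head [Head g] g] g]]]]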